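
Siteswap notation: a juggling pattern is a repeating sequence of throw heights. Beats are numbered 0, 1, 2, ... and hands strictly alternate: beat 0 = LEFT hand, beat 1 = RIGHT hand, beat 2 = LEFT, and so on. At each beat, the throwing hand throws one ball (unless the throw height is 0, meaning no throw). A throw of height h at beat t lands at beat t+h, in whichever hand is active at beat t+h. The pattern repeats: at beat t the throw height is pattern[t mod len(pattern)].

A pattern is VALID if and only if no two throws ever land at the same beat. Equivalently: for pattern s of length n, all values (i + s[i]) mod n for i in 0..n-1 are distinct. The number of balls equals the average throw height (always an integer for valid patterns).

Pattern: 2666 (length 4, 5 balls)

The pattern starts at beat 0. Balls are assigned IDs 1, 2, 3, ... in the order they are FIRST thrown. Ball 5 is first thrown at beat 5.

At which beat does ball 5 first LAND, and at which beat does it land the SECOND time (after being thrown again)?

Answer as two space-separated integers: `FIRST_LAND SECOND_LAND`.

Beat 0 (L): throw ball1 h=2 -> lands@2:L; in-air after throw: [b1@2:L]
Beat 1 (R): throw ball2 h=6 -> lands@7:R; in-air after throw: [b1@2:L b2@7:R]
Beat 2 (L): throw ball1 h=6 -> lands@8:L; in-air after throw: [b2@7:R b1@8:L]
Beat 3 (R): throw ball3 h=6 -> lands@9:R; in-air after throw: [b2@7:R b1@8:L b3@9:R]
Beat 4 (L): throw ball4 h=2 -> lands@6:L; in-air after throw: [b4@6:L b2@7:R b1@8:L b3@9:R]
Beat 5 (R): throw ball5 h=6 -> lands@11:R; in-air after throw: [b4@6:L b2@7:R b1@8:L b3@9:R b5@11:R]
Beat 6 (L): throw ball4 h=6 -> lands@12:L; in-air after throw: [b2@7:R b1@8:L b3@9:R b5@11:R b4@12:L]
Beat 7 (R): throw ball2 h=6 -> lands@13:R; in-air after throw: [b1@8:L b3@9:R b5@11:R b4@12:L b2@13:R]
Beat 8 (L): throw ball1 h=2 -> lands@10:L; in-air after throw: [b3@9:R b1@10:L b5@11:R b4@12:L b2@13:R]
Beat 9 (R): throw ball3 h=6 -> lands@15:R; in-air after throw: [b1@10:L b5@11:R b4@12:L b2@13:R b3@15:R]
Beat 10 (L): throw ball1 h=6 -> lands@16:L; in-air after throw: [b5@11:R b4@12:L b2@13:R b3@15:R b1@16:L]
Beat 11 (R): throw ball5 h=6 -> lands@17:R; in-air after throw: [b4@12:L b2@13:R b3@15:R b1@16:L b5@17:R]
Beat 12 (L): throw ball4 h=2 -> lands@14:L; in-air after throw: [b2@13:R b4@14:L b3@15:R b1@16:L b5@17:R]
Beat 13 (R): throw ball2 h=6 -> lands@19:R; in-air after throw: [b4@14:L b3@15:R b1@16:L b5@17:R b2@19:R]
Beat 14 (L): throw ball4 h=6 -> lands@20:L; in-air after throw: [b3@15:R b1@16:L b5@17:R b2@19:R b4@20:L]
Beat 15 (R): throw ball3 h=6 -> lands@21:R; in-air after throw: [b1@16:L b5@17:R b2@19:R b4@20:L b3@21:R]
Beat 16 (L): throw ball1 h=2 -> lands@18:L; in-air after throw: [b5@17:R b1@18:L b2@19:R b4@20:L b3@21:R]
Beat 17 (R): throw ball5 h=6 -> lands@23:R; in-air after throw: [b1@18:L b2@19:R b4@20:L b3@21:R b5@23:R]
Ball 5: thrown@5 h=6 -> first land @11; rethrown@11 h=6 -> second land @17

Answer: 11 17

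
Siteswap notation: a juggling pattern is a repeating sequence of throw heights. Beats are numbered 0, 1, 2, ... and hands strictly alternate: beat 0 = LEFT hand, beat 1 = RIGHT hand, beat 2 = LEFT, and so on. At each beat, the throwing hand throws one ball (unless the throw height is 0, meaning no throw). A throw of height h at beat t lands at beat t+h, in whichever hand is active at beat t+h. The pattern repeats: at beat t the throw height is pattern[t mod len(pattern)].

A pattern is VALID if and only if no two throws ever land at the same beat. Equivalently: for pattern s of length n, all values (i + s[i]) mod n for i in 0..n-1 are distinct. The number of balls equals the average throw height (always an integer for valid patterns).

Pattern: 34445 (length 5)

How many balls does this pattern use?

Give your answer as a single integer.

Answer: 4

Derivation:
Pattern = [3, 4, 4, 4, 5], length n = 5
  position 0: throw height = 3, running sum = 3
  position 1: throw height = 4, running sum = 7
  position 2: throw height = 4, running sum = 11
  position 3: throw height = 4, running sum = 15
  position 4: throw height = 5, running sum = 20
Total sum = 20; balls = sum / n = 20 / 5 = 4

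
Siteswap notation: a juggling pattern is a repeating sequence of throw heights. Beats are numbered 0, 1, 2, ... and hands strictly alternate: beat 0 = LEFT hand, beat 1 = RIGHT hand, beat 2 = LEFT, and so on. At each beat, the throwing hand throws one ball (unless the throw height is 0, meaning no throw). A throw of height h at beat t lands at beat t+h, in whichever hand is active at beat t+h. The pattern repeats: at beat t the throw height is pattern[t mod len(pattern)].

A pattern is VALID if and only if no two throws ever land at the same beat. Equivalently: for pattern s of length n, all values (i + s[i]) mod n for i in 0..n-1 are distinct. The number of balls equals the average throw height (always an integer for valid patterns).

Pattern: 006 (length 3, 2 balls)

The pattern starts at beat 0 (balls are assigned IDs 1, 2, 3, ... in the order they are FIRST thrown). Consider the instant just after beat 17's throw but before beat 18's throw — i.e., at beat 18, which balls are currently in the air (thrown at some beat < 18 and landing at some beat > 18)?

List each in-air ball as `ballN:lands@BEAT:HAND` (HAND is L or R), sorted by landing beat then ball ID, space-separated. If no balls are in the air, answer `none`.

Answer: ball1:lands@20:L ball2:lands@23:R

Derivation:
Beat 2 (L): throw ball1 h=6 -> lands@8:L; in-air after throw: [b1@8:L]
Beat 5 (R): throw ball2 h=6 -> lands@11:R; in-air after throw: [b1@8:L b2@11:R]
Beat 8 (L): throw ball1 h=6 -> lands@14:L; in-air after throw: [b2@11:R b1@14:L]
Beat 11 (R): throw ball2 h=6 -> lands@17:R; in-air after throw: [b1@14:L b2@17:R]
Beat 14 (L): throw ball1 h=6 -> lands@20:L; in-air after throw: [b2@17:R b1@20:L]
Beat 17 (R): throw ball2 h=6 -> lands@23:R; in-air after throw: [b1@20:L b2@23:R]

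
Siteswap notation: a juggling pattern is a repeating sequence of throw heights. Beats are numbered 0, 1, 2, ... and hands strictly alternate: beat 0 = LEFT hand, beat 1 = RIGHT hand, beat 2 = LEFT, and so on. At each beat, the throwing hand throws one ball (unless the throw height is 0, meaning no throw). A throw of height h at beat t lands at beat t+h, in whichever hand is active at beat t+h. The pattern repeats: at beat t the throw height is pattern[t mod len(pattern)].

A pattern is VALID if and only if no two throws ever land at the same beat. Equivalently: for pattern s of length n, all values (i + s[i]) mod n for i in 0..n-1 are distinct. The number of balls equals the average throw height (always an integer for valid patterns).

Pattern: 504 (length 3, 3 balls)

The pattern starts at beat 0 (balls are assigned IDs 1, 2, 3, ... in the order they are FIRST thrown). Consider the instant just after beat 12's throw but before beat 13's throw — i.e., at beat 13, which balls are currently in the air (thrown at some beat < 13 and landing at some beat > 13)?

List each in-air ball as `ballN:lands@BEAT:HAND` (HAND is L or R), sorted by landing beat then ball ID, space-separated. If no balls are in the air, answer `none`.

Answer: ball1:lands@14:L ball2:lands@15:R ball3:lands@17:R

Derivation:
Beat 0 (L): throw ball1 h=5 -> lands@5:R; in-air after throw: [b1@5:R]
Beat 2 (L): throw ball2 h=4 -> lands@6:L; in-air after throw: [b1@5:R b2@6:L]
Beat 3 (R): throw ball3 h=5 -> lands@8:L; in-air after throw: [b1@5:R b2@6:L b3@8:L]
Beat 5 (R): throw ball1 h=4 -> lands@9:R; in-air after throw: [b2@6:L b3@8:L b1@9:R]
Beat 6 (L): throw ball2 h=5 -> lands@11:R; in-air after throw: [b3@8:L b1@9:R b2@11:R]
Beat 8 (L): throw ball3 h=4 -> lands@12:L; in-air after throw: [b1@9:R b2@11:R b3@12:L]
Beat 9 (R): throw ball1 h=5 -> lands@14:L; in-air after throw: [b2@11:R b3@12:L b1@14:L]
Beat 11 (R): throw ball2 h=4 -> lands@15:R; in-air after throw: [b3@12:L b1@14:L b2@15:R]
Beat 12 (L): throw ball3 h=5 -> lands@17:R; in-air after throw: [b1@14:L b2@15:R b3@17:R]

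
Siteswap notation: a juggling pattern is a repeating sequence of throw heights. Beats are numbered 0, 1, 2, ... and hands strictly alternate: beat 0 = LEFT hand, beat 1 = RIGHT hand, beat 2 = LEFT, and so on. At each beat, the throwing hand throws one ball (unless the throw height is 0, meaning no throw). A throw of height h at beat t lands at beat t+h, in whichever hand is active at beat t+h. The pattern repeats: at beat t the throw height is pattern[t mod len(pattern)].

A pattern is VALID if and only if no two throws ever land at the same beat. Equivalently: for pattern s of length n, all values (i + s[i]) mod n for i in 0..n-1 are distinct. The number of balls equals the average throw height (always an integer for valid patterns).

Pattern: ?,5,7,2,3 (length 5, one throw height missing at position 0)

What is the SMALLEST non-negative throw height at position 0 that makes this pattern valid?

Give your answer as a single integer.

i=0: s[i]=? (unknown)
i=1: (1 + 5) mod 5 = 1
i=2: (2 + 7) mod 5 = 4
i=3: (3 + 2) mod 5 = 0
i=4: (4 + 3) mod 5 = 2
Known residues: [0, 1, 2, 4]; need a permutation of 0..4, so missing residue r = 3
Need (0 + s) mod 5 = 3; smallest s = (3 - 0) mod 5 = 3

Answer: 3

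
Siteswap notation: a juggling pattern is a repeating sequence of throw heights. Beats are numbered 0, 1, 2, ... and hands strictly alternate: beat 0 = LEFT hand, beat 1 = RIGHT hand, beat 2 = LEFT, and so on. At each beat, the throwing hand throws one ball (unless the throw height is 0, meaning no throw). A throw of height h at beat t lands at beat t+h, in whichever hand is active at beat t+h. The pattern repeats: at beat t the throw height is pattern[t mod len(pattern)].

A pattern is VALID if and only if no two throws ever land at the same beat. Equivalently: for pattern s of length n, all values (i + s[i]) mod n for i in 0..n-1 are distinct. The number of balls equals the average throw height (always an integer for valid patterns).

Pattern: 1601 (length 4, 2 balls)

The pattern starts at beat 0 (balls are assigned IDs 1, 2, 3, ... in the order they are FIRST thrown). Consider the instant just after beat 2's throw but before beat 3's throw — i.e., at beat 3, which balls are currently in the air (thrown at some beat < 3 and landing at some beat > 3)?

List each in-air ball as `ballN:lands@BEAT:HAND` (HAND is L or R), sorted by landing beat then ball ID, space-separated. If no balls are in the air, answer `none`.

Answer: ball1:lands@7:R

Derivation:
Beat 0 (L): throw ball1 h=1 -> lands@1:R; in-air after throw: [b1@1:R]
Beat 1 (R): throw ball1 h=6 -> lands@7:R; in-air after throw: [b1@7:R]
Beat 3 (R): throw ball2 h=1 -> lands@4:L; in-air after throw: [b2@4:L b1@7:R]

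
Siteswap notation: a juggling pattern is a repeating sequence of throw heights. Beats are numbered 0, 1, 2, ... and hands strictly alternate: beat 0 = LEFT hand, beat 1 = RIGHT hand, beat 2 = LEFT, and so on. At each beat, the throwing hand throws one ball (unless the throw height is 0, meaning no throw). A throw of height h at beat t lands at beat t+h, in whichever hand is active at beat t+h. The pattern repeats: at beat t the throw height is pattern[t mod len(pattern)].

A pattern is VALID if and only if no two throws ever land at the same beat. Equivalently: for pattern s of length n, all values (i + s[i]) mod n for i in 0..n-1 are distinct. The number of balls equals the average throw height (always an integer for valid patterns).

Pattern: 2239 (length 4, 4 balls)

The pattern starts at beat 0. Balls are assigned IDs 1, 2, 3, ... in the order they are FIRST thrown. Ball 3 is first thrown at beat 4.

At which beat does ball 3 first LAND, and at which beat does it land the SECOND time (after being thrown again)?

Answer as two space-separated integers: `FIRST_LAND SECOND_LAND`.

Answer: 6 9

Derivation:
Beat 0 (L): throw ball1 h=2 -> lands@2:L; in-air after throw: [b1@2:L]
Beat 1 (R): throw ball2 h=2 -> lands@3:R; in-air after throw: [b1@2:L b2@3:R]
Beat 2 (L): throw ball1 h=3 -> lands@5:R; in-air after throw: [b2@3:R b1@5:R]
Beat 3 (R): throw ball2 h=9 -> lands@12:L; in-air after throw: [b1@5:R b2@12:L]
Beat 4 (L): throw ball3 h=2 -> lands@6:L; in-air after throw: [b1@5:R b3@6:L b2@12:L]
Beat 5 (R): throw ball1 h=2 -> lands@7:R; in-air after throw: [b3@6:L b1@7:R b2@12:L]
Beat 6 (L): throw ball3 h=3 -> lands@9:R; in-air after throw: [b1@7:R b3@9:R b2@12:L]
Beat 7 (R): throw ball1 h=9 -> lands@16:L; in-air after throw: [b3@9:R b2@12:L b1@16:L]
Beat 8 (L): throw ball4 h=2 -> lands@10:L; in-air after throw: [b3@9:R b4@10:L b2@12:L b1@16:L]
Beat 9 (R): throw ball3 h=2 -> lands@11:R; in-air after throw: [b4@10:L b3@11:R b2@12:L b1@16:L]
Ball 3: thrown@4 h=2 -> first land @6; rethrown@6 h=3 -> second land @9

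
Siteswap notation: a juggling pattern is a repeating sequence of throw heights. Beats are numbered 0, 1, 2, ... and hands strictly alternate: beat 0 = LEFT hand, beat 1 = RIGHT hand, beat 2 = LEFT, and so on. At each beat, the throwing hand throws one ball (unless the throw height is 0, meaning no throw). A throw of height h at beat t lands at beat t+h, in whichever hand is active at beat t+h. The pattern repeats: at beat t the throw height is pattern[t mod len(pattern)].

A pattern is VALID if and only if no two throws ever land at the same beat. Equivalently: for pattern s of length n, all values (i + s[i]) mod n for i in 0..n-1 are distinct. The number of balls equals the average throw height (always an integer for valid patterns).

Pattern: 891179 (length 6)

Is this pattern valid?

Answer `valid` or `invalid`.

Answer: invalid

Derivation:
i=0: (i + s[i]) mod n = (0 + 8) mod 6 = 2
i=1: (i + s[i]) mod n = (1 + 9) mod 6 = 4
i=2: (i + s[i]) mod n = (2 + 1) mod 6 = 3
i=3: (i + s[i]) mod n = (3 + 1) mod 6 = 4
i=4: (i + s[i]) mod n = (4 + 7) mod 6 = 5
i=5: (i + s[i]) mod n = (5 + 9) mod 6 = 2
Residues: [2, 4, 3, 4, 5, 2], distinct: False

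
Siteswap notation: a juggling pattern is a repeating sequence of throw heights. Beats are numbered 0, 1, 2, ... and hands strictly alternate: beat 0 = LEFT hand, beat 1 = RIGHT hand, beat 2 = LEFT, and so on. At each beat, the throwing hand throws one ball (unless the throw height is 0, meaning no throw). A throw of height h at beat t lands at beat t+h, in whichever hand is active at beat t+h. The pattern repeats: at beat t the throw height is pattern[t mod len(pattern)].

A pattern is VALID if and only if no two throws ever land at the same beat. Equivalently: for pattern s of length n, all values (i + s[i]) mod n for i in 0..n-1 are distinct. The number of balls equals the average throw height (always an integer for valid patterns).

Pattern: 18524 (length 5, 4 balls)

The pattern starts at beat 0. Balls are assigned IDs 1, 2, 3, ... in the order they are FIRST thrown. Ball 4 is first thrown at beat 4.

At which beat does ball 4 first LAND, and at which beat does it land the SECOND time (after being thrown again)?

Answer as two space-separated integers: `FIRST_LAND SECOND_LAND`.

Answer: 8 10

Derivation:
Beat 0 (L): throw ball1 h=1 -> lands@1:R; in-air after throw: [b1@1:R]
Beat 1 (R): throw ball1 h=8 -> lands@9:R; in-air after throw: [b1@9:R]
Beat 2 (L): throw ball2 h=5 -> lands@7:R; in-air after throw: [b2@7:R b1@9:R]
Beat 3 (R): throw ball3 h=2 -> lands@5:R; in-air after throw: [b3@5:R b2@7:R b1@9:R]
Beat 4 (L): throw ball4 h=4 -> lands@8:L; in-air after throw: [b3@5:R b2@7:R b4@8:L b1@9:R]
Beat 5 (R): throw ball3 h=1 -> lands@6:L; in-air after throw: [b3@6:L b2@7:R b4@8:L b1@9:R]
Beat 6 (L): throw ball3 h=8 -> lands@14:L; in-air after throw: [b2@7:R b4@8:L b1@9:R b3@14:L]
Beat 7 (R): throw ball2 h=5 -> lands@12:L; in-air after throw: [b4@8:L b1@9:R b2@12:L b3@14:L]
Beat 8 (L): throw ball4 h=2 -> lands@10:L; in-air after throw: [b1@9:R b4@10:L b2@12:L b3@14:L]
Beat 9 (R): throw ball1 h=4 -> lands@13:R; in-air after throw: [b4@10:L b2@12:L b1@13:R b3@14:L]
Beat 10 (L): throw ball4 h=1 -> lands@11:R; in-air after throw: [b4@11:R b2@12:L b1@13:R b3@14:L]
Ball 4: thrown@4 h=4 -> first land @8; rethrown@8 h=2 -> second land @10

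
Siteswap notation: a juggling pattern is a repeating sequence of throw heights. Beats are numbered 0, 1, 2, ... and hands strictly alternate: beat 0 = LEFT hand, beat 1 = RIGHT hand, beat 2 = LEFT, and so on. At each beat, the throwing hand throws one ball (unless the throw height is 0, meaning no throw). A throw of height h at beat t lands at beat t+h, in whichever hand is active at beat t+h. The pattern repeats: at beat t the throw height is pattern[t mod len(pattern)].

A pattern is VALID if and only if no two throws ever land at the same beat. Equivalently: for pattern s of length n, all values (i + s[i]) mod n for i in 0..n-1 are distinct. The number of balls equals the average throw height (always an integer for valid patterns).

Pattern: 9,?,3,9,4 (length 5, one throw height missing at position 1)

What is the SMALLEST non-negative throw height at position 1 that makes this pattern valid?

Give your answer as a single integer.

i=0: (0 + 9) mod 5 = 4
i=1: s[i]=? (unknown)
i=2: (2 + 3) mod 5 = 0
i=3: (3 + 9) mod 5 = 2
i=4: (4 + 4) mod 5 = 3
Known residues: [0, 2, 3, 4]; need a permutation of 0..4, so missing residue r = 1
Need (1 + s) mod 5 = 1; smallest s = (1 - 1) mod 5 = 0

Answer: 0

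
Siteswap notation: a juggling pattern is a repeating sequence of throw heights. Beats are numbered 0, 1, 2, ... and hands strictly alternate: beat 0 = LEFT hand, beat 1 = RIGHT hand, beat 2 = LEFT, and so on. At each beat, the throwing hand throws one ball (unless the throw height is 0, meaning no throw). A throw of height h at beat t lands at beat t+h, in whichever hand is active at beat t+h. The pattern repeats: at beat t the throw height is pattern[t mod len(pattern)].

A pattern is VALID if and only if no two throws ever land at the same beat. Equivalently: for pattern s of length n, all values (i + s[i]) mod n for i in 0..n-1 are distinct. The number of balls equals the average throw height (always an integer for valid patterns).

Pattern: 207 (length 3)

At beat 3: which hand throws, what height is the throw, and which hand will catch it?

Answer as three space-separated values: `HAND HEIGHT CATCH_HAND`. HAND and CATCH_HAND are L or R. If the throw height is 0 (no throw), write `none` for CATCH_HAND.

Answer: R 2 R

Derivation:
Beat 3: 3 mod 2 = 1, so hand = R
Throw height = pattern[3 mod 3] = pattern[0] = 2
Lands at beat 3+2=5, 5 mod 2 = 1, so catch hand = R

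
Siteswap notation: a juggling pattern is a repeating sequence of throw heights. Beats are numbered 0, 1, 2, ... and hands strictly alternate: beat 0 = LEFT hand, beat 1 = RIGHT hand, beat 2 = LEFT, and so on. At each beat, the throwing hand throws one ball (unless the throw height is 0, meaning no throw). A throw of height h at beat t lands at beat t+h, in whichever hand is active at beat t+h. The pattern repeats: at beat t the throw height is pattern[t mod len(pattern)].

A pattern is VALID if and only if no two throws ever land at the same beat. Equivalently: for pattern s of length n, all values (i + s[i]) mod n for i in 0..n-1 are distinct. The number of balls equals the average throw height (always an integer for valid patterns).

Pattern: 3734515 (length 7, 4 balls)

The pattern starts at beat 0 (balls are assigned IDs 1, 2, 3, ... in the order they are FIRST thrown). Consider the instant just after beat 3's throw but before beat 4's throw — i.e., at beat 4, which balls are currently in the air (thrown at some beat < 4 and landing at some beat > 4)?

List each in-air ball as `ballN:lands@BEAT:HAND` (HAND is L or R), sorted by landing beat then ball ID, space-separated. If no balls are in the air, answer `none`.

Beat 0 (L): throw ball1 h=3 -> lands@3:R; in-air after throw: [b1@3:R]
Beat 1 (R): throw ball2 h=7 -> lands@8:L; in-air after throw: [b1@3:R b2@8:L]
Beat 2 (L): throw ball3 h=3 -> lands@5:R; in-air after throw: [b1@3:R b3@5:R b2@8:L]
Beat 3 (R): throw ball1 h=4 -> lands@7:R; in-air after throw: [b3@5:R b1@7:R b2@8:L]
Beat 4 (L): throw ball4 h=5 -> lands@9:R; in-air after throw: [b3@5:R b1@7:R b2@8:L b4@9:R]

Answer: ball3:lands@5:R ball1:lands@7:R ball2:lands@8:L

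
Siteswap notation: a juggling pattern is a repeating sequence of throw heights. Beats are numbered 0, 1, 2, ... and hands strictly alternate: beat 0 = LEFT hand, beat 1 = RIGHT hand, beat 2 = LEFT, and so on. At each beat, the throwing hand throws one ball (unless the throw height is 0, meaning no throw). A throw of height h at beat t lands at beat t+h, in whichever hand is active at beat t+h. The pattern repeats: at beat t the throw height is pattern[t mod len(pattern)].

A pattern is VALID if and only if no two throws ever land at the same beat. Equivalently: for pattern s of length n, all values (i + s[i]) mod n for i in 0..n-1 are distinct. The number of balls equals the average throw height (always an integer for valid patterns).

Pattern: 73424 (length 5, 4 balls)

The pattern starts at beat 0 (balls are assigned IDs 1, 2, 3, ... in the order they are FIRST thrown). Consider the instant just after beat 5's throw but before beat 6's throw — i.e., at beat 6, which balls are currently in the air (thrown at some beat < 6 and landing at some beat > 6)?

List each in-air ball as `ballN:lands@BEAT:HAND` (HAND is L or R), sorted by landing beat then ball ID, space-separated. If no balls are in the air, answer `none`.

Beat 0 (L): throw ball1 h=7 -> lands@7:R; in-air after throw: [b1@7:R]
Beat 1 (R): throw ball2 h=3 -> lands@4:L; in-air after throw: [b2@4:L b1@7:R]
Beat 2 (L): throw ball3 h=4 -> lands@6:L; in-air after throw: [b2@4:L b3@6:L b1@7:R]
Beat 3 (R): throw ball4 h=2 -> lands@5:R; in-air after throw: [b2@4:L b4@5:R b3@6:L b1@7:R]
Beat 4 (L): throw ball2 h=4 -> lands@8:L; in-air after throw: [b4@5:R b3@6:L b1@7:R b2@8:L]
Beat 5 (R): throw ball4 h=7 -> lands@12:L; in-air after throw: [b3@6:L b1@7:R b2@8:L b4@12:L]
Beat 6 (L): throw ball3 h=3 -> lands@9:R; in-air after throw: [b1@7:R b2@8:L b3@9:R b4@12:L]

Answer: ball1:lands@7:R ball2:lands@8:L ball4:lands@12:L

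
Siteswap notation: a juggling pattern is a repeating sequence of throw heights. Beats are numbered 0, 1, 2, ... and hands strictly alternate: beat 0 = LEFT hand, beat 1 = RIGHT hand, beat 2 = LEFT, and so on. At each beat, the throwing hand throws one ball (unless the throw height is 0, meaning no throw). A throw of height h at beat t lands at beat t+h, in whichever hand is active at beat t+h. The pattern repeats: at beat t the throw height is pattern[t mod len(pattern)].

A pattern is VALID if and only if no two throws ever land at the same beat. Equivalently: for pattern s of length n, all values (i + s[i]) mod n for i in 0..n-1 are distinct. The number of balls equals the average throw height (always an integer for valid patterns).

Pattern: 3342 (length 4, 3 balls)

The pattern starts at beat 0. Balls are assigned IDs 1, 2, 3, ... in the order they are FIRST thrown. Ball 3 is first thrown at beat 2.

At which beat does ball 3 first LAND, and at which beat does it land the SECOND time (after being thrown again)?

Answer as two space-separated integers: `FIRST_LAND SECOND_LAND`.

Answer: 6 10

Derivation:
Beat 0 (L): throw ball1 h=3 -> lands@3:R; in-air after throw: [b1@3:R]
Beat 1 (R): throw ball2 h=3 -> lands@4:L; in-air after throw: [b1@3:R b2@4:L]
Beat 2 (L): throw ball3 h=4 -> lands@6:L; in-air after throw: [b1@3:R b2@4:L b3@6:L]
Beat 3 (R): throw ball1 h=2 -> lands@5:R; in-air after throw: [b2@4:L b1@5:R b3@6:L]
Beat 4 (L): throw ball2 h=3 -> lands@7:R; in-air after throw: [b1@5:R b3@6:L b2@7:R]
Beat 5 (R): throw ball1 h=3 -> lands@8:L; in-air after throw: [b3@6:L b2@7:R b1@8:L]
Beat 6 (L): throw ball3 h=4 -> lands@10:L; in-air after throw: [b2@7:R b1@8:L b3@10:L]
Beat 7 (R): throw ball2 h=2 -> lands@9:R; in-air after throw: [b1@8:L b2@9:R b3@10:L]
Beat 8 (L): throw ball1 h=3 -> lands@11:R; in-air after throw: [b2@9:R b3@10:L b1@11:R]
Beat 9 (R): throw ball2 h=3 -> lands@12:L; in-air after throw: [b3@10:L b1@11:R b2@12:L]
Beat 10 (L): throw ball3 h=4 -> lands@14:L; in-air after throw: [b1@11:R b2@12:L b3@14:L]
Ball 3: thrown@2 h=4 -> first land @6; rethrown@6 h=4 -> second land @10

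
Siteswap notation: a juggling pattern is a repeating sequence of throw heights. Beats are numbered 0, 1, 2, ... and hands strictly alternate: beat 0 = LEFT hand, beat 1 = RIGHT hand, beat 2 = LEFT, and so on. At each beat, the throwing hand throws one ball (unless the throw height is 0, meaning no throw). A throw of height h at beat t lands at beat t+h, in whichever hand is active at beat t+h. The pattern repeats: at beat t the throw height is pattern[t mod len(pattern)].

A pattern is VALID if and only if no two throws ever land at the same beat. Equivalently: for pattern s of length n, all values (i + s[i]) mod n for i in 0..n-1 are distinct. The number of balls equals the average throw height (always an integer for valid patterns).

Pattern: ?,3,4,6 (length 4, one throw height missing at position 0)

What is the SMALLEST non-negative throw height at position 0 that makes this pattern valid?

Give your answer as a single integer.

Answer: 3

Derivation:
i=0: s[i]=? (unknown)
i=1: (1 + 3) mod 4 = 0
i=2: (2 + 4) mod 4 = 2
i=3: (3 + 6) mod 4 = 1
Known residues: [0, 1, 2]; need a permutation of 0..3, so missing residue r = 3
Need (0 + s) mod 4 = 3; smallest s = (3 - 0) mod 4 = 3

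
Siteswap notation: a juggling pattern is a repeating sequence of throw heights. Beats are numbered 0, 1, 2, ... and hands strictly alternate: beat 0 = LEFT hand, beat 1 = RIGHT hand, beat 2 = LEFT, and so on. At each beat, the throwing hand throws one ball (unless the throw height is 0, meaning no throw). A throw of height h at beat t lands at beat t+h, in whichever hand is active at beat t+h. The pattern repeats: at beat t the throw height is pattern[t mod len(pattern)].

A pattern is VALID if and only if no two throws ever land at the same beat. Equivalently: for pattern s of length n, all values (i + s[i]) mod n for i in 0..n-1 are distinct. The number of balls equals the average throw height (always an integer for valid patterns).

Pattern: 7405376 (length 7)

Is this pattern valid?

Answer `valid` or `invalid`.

Answer: invalid

Derivation:
i=0: (i + s[i]) mod n = (0 + 7) mod 7 = 0
i=1: (i + s[i]) mod n = (1 + 4) mod 7 = 5
i=2: (i + s[i]) mod n = (2 + 0) mod 7 = 2
i=3: (i + s[i]) mod n = (3 + 5) mod 7 = 1
i=4: (i + s[i]) mod n = (4 + 3) mod 7 = 0
i=5: (i + s[i]) mod n = (5 + 7) mod 7 = 5
i=6: (i + s[i]) mod n = (6 + 6) mod 7 = 5
Residues: [0, 5, 2, 1, 0, 5, 5], distinct: False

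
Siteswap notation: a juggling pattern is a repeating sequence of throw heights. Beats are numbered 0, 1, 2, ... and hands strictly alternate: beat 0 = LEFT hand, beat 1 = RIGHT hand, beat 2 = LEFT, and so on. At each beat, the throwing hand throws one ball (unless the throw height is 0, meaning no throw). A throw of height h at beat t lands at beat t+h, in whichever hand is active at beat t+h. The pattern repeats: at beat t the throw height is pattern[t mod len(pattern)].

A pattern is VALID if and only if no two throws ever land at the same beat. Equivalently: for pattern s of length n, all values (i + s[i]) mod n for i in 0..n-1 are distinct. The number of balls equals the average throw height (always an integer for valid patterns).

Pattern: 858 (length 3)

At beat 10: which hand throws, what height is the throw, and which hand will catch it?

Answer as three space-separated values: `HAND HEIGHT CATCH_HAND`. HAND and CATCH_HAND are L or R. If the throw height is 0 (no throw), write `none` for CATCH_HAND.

Answer: L 5 R

Derivation:
Beat 10: 10 mod 2 = 0, so hand = L
Throw height = pattern[10 mod 3] = pattern[1] = 5
Lands at beat 10+5=15, 15 mod 2 = 1, so catch hand = R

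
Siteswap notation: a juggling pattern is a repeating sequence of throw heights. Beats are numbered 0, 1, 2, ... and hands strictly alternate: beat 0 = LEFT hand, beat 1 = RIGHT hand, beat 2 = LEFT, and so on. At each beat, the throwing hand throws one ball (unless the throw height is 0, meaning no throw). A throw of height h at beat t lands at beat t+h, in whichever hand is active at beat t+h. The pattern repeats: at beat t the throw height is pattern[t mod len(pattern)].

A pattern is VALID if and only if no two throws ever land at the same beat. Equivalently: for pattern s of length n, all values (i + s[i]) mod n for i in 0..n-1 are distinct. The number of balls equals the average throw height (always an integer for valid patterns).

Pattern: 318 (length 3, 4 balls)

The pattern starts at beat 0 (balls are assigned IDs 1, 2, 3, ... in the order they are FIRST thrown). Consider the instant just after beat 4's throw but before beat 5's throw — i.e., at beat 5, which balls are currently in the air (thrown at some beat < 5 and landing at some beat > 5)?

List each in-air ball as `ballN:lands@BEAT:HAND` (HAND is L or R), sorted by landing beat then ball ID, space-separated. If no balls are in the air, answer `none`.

Beat 0 (L): throw ball1 h=3 -> lands@3:R; in-air after throw: [b1@3:R]
Beat 1 (R): throw ball2 h=1 -> lands@2:L; in-air after throw: [b2@2:L b1@3:R]
Beat 2 (L): throw ball2 h=8 -> lands@10:L; in-air after throw: [b1@3:R b2@10:L]
Beat 3 (R): throw ball1 h=3 -> lands@6:L; in-air after throw: [b1@6:L b2@10:L]
Beat 4 (L): throw ball3 h=1 -> lands@5:R; in-air after throw: [b3@5:R b1@6:L b2@10:L]
Beat 5 (R): throw ball3 h=8 -> lands@13:R; in-air after throw: [b1@6:L b2@10:L b3@13:R]

Answer: ball1:lands@6:L ball2:lands@10:L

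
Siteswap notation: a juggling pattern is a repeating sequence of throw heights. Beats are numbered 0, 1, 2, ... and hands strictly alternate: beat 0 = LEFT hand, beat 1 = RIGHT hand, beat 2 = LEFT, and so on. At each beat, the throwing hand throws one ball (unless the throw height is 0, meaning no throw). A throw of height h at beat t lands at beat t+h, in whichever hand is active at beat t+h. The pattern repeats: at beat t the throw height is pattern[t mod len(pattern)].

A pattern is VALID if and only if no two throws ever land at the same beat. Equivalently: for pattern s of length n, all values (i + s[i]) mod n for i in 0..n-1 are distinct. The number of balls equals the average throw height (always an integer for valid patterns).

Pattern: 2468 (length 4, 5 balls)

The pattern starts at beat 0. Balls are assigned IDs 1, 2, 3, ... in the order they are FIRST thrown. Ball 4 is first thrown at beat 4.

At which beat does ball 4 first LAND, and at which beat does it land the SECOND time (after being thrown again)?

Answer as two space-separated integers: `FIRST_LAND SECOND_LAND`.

Answer: 6 12

Derivation:
Beat 0 (L): throw ball1 h=2 -> lands@2:L; in-air after throw: [b1@2:L]
Beat 1 (R): throw ball2 h=4 -> lands@5:R; in-air after throw: [b1@2:L b2@5:R]
Beat 2 (L): throw ball1 h=6 -> lands@8:L; in-air after throw: [b2@5:R b1@8:L]
Beat 3 (R): throw ball3 h=8 -> lands@11:R; in-air after throw: [b2@5:R b1@8:L b3@11:R]
Beat 4 (L): throw ball4 h=2 -> lands@6:L; in-air after throw: [b2@5:R b4@6:L b1@8:L b3@11:R]
Beat 5 (R): throw ball2 h=4 -> lands@9:R; in-air after throw: [b4@6:L b1@8:L b2@9:R b3@11:R]
Beat 6 (L): throw ball4 h=6 -> lands@12:L; in-air after throw: [b1@8:L b2@9:R b3@11:R b4@12:L]
Beat 7 (R): throw ball5 h=8 -> lands@15:R; in-air after throw: [b1@8:L b2@9:R b3@11:R b4@12:L b5@15:R]
Beat 8 (L): throw ball1 h=2 -> lands@10:L; in-air after throw: [b2@9:R b1@10:L b3@11:R b4@12:L b5@15:R]
Beat 9 (R): throw ball2 h=4 -> lands@13:R; in-air after throw: [b1@10:L b3@11:R b4@12:L b2@13:R b5@15:R]
Beat 10 (L): throw ball1 h=6 -> lands@16:L; in-air after throw: [b3@11:R b4@12:L b2@13:R b5@15:R b1@16:L]
Beat 11 (R): throw ball3 h=8 -> lands@19:R; in-air after throw: [b4@12:L b2@13:R b5@15:R b1@16:L b3@19:R]
Beat 12 (L): throw ball4 h=2 -> lands@14:L; in-air after throw: [b2@13:R b4@14:L b5@15:R b1@16:L b3@19:R]
Ball 4: thrown@4 h=2 -> first land @6; rethrown@6 h=6 -> second land @12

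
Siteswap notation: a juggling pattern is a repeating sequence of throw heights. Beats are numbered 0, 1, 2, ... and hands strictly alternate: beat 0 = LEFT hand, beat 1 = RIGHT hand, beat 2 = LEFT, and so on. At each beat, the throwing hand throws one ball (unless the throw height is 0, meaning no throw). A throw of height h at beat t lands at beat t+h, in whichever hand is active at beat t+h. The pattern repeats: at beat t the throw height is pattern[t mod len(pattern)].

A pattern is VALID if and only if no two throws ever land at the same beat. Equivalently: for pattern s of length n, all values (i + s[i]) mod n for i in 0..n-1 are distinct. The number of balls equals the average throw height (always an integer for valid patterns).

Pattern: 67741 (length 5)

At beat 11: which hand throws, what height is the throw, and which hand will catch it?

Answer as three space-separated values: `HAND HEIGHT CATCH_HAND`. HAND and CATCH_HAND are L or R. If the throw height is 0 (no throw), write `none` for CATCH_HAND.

Beat 11: 11 mod 2 = 1, so hand = R
Throw height = pattern[11 mod 5] = pattern[1] = 7
Lands at beat 11+7=18, 18 mod 2 = 0, so catch hand = L

Answer: R 7 L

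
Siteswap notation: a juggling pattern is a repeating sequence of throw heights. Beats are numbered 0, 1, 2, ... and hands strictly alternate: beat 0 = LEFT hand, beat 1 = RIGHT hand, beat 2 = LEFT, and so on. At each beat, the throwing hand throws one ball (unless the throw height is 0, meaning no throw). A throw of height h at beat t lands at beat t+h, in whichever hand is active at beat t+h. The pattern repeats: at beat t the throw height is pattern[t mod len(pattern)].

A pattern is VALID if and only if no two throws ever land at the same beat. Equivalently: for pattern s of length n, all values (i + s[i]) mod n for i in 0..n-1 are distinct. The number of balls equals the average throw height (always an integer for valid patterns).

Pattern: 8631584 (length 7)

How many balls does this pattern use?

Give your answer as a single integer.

Pattern = [8, 6, 3, 1, 5, 8, 4], length n = 7
  position 0: throw height = 8, running sum = 8
  position 1: throw height = 6, running sum = 14
  position 2: throw height = 3, running sum = 17
  position 3: throw height = 1, running sum = 18
  position 4: throw height = 5, running sum = 23
  position 5: throw height = 8, running sum = 31
  position 6: throw height = 4, running sum = 35
Total sum = 35; balls = sum / n = 35 / 7 = 5

Answer: 5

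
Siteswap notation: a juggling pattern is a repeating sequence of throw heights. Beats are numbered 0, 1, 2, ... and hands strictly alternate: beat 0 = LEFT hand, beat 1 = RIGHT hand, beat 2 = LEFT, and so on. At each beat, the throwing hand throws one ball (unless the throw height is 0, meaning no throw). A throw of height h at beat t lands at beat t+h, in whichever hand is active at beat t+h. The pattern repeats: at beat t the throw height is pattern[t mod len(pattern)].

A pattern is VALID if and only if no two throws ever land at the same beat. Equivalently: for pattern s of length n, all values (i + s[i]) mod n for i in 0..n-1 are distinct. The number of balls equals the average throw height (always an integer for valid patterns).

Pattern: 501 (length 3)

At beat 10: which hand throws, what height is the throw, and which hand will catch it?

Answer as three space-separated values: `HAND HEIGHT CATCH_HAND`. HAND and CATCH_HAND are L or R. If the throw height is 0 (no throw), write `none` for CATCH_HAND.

Beat 10: 10 mod 2 = 0, so hand = L
Throw height = pattern[10 mod 3] = pattern[1] = 0

Answer: L 0 none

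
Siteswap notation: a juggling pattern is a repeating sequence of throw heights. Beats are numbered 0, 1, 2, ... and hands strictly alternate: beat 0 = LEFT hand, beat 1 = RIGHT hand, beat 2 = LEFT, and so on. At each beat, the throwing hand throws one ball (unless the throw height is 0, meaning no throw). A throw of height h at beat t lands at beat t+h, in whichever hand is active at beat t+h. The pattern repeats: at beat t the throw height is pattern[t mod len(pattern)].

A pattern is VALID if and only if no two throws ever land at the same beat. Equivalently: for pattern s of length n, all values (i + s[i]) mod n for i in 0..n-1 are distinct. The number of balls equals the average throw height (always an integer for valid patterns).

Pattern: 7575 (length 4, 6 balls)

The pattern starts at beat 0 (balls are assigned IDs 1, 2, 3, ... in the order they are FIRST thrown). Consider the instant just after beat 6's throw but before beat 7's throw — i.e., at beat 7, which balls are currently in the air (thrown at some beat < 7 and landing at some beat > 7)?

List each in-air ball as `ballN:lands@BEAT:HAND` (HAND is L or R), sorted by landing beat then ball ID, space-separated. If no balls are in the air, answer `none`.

Answer: ball4:lands@8:L ball3:lands@9:R ball6:lands@10:L ball5:lands@11:R ball2:lands@13:R

Derivation:
Beat 0 (L): throw ball1 h=7 -> lands@7:R; in-air after throw: [b1@7:R]
Beat 1 (R): throw ball2 h=5 -> lands@6:L; in-air after throw: [b2@6:L b1@7:R]
Beat 2 (L): throw ball3 h=7 -> lands@9:R; in-air after throw: [b2@6:L b1@7:R b3@9:R]
Beat 3 (R): throw ball4 h=5 -> lands@8:L; in-air after throw: [b2@6:L b1@7:R b4@8:L b3@9:R]
Beat 4 (L): throw ball5 h=7 -> lands@11:R; in-air after throw: [b2@6:L b1@7:R b4@8:L b3@9:R b5@11:R]
Beat 5 (R): throw ball6 h=5 -> lands@10:L; in-air after throw: [b2@6:L b1@7:R b4@8:L b3@9:R b6@10:L b5@11:R]
Beat 6 (L): throw ball2 h=7 -> lands@13:R; in-air after throw: [b1@7:R b4@8:L b3@9:R b6@10:L b5@11:R b2@13:R]
Beat 7 (R): throw ball1 h=5 -> lands@12:L; in-air after throw: [b4@8:L b3@9:R b6@10:L b5@11:R b1@12:L b2@13:R]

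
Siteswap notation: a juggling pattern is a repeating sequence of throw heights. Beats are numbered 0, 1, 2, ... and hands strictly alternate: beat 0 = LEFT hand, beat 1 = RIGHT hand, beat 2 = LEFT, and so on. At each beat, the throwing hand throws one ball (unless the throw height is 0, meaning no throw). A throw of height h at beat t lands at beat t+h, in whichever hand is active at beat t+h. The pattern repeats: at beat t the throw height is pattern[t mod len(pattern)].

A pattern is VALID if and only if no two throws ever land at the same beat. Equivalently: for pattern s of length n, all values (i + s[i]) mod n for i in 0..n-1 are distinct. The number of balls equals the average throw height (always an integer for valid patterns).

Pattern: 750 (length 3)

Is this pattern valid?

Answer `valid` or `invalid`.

Answer: valid

Derivation:
i=0: (i + s[i]) mod n = (0 + 7) mod 3 = 1
i=1: (i + s[i]) mod n = (1 + 5) mod 3 = 0
i=2: (i + s[i]) mod n = (2 + 0) mod 3 = 2
Residues: [1, 0, 2], distinct: True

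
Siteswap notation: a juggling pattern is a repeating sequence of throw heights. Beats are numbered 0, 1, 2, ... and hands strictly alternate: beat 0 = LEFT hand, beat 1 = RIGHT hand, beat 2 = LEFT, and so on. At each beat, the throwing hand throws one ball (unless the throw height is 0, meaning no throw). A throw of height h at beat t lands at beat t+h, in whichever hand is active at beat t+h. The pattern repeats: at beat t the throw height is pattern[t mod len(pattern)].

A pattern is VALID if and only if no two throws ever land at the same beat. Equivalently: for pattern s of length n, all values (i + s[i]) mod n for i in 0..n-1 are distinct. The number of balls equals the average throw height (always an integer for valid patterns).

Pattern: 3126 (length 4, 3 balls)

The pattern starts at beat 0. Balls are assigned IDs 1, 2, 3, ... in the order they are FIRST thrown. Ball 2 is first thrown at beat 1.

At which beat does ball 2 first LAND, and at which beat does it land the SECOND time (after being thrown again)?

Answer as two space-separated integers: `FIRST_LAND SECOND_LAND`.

Answer: 2 4

Derivation:
Beat 0 (L): throw ball1 h=3 -> lands@3:R; in-air after throw: [b1@3:R]
Beat 1 (R): throw ball2 h=1 -> lands@2:L; in-air after throw: [b2@2:L b1@3:R]
Beat 2 (L): throw ball2 h=2 -> lands@4:L; in-air after throw: [b1@3:R b2@4:L]
Beat 3 (R): throw ball1 h=6 -> lands@9:R; in-air after throw: [b2@4:L b1@9:R]
Beat 4 (L): throw ball2 h=3 -> lands@7:R; in-air after throw: [b2@7:R b1@9:R]
Ball 2: thrown@1 h=1 -> first land @2; rethrown@2 h=2 -> second land @4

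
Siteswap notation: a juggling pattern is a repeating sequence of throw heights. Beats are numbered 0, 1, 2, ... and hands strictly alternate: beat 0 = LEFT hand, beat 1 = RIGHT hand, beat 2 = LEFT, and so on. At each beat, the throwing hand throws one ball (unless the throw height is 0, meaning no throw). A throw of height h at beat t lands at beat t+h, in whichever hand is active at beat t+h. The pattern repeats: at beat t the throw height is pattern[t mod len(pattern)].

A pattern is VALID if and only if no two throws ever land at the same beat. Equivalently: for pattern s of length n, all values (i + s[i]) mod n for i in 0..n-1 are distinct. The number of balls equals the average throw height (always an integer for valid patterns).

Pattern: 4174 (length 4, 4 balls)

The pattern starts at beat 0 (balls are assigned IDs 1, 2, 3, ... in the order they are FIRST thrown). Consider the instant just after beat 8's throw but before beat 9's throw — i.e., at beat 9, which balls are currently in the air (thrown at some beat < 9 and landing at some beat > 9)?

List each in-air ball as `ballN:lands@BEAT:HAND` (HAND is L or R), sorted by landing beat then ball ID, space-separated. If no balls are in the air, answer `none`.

Answer: ball3:lands@11:R ball1:lands@12:L ball4:lands@13:R

Derivation:
Beat 0 (L): throw ball1 h=4 -> lands@4:L; in-air after throw: [b1@4:L]
Beat 1 (R): throw ball2 h=1 -> lands@2:L; in-air after throw: [b2@2:L b1@4:L]
Beat 2 (L): throw ball2 h=7 -> lands@9:R; in-air after throw: [b1@4:L b2@9:R]
Beat 3 (R): throw ball3 h=4 -> lands@7:R; in-air after throw: [b1@4:L b3@7:R b2@9:R]
Beat 4 (L): throw ball1 h=4 -> lands@8:L; in-air after throw: [b3@7:R b1@8:L b2@9:R]
Beat 5 (R): throw ball4 h=1 -> lands@6:L; in-air after throw: [b4@6:L b3@7:R b1@8:L b2@9:R]
Beat 6 (L): throw ball4 h=7 -> lands@13:R; in-air after throw: [b3@7:R b1@8:L b2@9:R b4@13:R]
Beat 7 (R): throw ball3 h=4 -> lands@11:R; in-air after throw: [b1@8:L b2@9:R b3@11:R b4@13:R]
Beat 8 (L): throw ball1 h=4 -> lands@12:L; in-air after throw: [b2@9:R b3@11:R b1@12:L b4@13:R]
Beat 9 (R): throw ball2 h=1 -> lands@10:L; in-air after throw: [b2@10:L b3@11:R b1@12:L b4@13:R]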